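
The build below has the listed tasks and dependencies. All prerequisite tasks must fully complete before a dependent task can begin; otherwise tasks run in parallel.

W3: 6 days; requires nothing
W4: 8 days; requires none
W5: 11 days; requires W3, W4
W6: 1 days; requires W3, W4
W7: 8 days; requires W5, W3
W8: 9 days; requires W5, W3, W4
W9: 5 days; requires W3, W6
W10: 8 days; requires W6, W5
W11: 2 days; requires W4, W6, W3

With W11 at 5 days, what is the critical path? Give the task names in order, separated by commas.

The binding path is W4→W5→W8 = 8+11+9 = 28; finish at 28 days.
The longest path through W11 is only 11 days, so W11 has float 17.
That remains the longest chain; total 28 days.

W4, W5, W8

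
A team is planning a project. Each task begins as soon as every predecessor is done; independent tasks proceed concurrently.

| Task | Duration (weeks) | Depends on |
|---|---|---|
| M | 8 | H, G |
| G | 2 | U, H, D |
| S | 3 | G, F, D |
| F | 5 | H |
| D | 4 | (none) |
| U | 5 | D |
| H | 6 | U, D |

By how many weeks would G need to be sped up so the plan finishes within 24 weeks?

1

Current finish: 25 weeks; target: 24.
G is on every critical path, so each week cut from G cuts the finish by one (this holds down to a finish of 24).
Need 25 − 24 = 1 week off G → G becomes 1 week, finish becomes 24.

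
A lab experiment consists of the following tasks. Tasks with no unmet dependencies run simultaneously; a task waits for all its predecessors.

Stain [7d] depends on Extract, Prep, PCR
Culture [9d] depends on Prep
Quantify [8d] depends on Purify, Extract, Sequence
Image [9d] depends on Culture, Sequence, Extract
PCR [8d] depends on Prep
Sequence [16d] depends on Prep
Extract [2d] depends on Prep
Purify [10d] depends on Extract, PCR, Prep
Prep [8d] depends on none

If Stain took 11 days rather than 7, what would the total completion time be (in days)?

34

Baseline: Prep→PCR→Purify→Quantify = 8+8+10+8 = 34 → 34 days.
Stain has 11 days of float (longest path through it is 23).
No other chain overtakes it, so the finish is 34 days.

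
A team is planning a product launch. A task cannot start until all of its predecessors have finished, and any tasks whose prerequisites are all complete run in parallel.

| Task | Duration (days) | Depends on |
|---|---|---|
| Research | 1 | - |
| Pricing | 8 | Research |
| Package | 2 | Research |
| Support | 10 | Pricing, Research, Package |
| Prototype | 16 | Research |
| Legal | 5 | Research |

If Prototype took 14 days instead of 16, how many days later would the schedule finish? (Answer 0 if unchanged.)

0

The binding path is Research→Pricing→Support = 1+8+10 = 19; finish at 19 days.
Prototype has 2 days of float (longest path through it is 17).
No other chain overtakes it, so the finish is 19 days.
Change in finish: 19 − 19 = +0 days.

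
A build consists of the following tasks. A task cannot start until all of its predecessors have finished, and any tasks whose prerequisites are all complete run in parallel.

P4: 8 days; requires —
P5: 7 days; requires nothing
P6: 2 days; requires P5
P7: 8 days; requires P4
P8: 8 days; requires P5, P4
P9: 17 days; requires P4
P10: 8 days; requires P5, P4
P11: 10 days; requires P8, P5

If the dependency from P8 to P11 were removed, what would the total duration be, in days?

25

With the dependency in place, P4→P8→P11 = 8+8+10 = 26 sets the finish at 26 days.
Without P8→P11, P11's earliest start moves from 16 to 7.
After: P4→P9 = 8+17 = 25 → 25 days.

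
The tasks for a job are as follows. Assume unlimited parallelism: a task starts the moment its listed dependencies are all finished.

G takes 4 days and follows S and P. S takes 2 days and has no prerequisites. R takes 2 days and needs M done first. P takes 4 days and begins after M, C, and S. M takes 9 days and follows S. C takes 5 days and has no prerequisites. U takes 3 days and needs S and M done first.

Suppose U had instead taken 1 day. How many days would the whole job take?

Baseline: S→M→P→G = 2+9+4+4 = 19 → 19 days.
The longest path through U is only 14 days, so U has float 5.
The critical path is still S→M→P→G; finish is now 19 days.

19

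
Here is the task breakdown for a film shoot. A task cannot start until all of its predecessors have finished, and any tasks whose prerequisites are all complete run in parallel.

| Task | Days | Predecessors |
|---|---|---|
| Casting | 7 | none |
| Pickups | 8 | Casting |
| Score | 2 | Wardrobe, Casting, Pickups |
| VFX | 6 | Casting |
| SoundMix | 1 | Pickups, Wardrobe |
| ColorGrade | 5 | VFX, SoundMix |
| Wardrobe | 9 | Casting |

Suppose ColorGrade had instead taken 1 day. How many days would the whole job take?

Critical path before the change: Casting→Wardrobe→SoundMix→ColorGrade = 7+9+1+5 = 22 giving 22 days.
ColorGrade lies on that path, so at 1 day the path becomes 18 days.
Now Casting→Wardrobe→Score = 7+9+2 = 18 is longest, so the finish becomes 18 days.

18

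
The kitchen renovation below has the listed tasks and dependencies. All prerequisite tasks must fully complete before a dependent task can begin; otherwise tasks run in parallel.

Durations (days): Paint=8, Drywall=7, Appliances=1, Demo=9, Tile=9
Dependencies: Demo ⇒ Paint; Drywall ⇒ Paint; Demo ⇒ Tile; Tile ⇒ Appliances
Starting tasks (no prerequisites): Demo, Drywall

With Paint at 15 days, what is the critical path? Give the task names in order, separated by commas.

The binding path is Demo→Tile→Appliances = 9+9+1 = 19; finish at 19 days.
Paint has 2 days of float (longest path through it is 17).
Now Demo→Paint = 9+15 = 24 is longest, so the finish becomes 24 days.

Demo, Paint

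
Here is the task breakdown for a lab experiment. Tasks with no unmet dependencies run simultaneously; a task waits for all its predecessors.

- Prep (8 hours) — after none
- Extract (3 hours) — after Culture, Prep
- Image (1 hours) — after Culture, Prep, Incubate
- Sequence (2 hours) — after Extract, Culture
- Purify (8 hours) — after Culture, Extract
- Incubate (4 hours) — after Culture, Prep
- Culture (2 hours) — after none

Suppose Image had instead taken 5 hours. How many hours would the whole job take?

Actual critical path: Prep→Extract→Purify = 8+3+8 = 19 ⇒ 19 hours.
Image has 6 hours of float (longest path through it is 13).
The critical path is still Prep→Extract→Purify; finish is now 19 hours.

19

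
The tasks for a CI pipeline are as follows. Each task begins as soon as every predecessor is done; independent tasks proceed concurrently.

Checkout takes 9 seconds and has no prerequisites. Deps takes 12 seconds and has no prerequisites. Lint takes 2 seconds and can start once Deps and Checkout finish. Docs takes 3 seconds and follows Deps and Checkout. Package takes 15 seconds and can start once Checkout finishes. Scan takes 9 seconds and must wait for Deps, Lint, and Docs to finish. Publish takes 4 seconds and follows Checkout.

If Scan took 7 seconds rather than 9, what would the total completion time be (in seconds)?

24

Actual critical path: Deps→Docs→Scan = 12+3+9 = 24 ⇒ 24 seconds.
Scan is on the critical path; changing it to 7 makes that path 22 seconds.
The binding chain switches to Checkout→Package = 9+15 = 24; finish 24 seconds.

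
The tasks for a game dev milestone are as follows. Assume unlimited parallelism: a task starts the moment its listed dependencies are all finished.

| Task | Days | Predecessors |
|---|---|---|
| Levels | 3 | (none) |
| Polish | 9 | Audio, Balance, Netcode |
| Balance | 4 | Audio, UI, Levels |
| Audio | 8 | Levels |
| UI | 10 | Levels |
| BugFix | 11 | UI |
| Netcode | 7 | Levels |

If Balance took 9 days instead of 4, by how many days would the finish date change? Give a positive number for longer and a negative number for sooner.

Critical path before the change: Levels→UI→Balance→Polish = 3+10+4+9 = 26 giving 26 days.
Balance is on the critical path; changing it to 9 makes that path 31 days.
That remains the longest chain; total 31 days.
Change in finish: 31 − 26 = +5 days.

5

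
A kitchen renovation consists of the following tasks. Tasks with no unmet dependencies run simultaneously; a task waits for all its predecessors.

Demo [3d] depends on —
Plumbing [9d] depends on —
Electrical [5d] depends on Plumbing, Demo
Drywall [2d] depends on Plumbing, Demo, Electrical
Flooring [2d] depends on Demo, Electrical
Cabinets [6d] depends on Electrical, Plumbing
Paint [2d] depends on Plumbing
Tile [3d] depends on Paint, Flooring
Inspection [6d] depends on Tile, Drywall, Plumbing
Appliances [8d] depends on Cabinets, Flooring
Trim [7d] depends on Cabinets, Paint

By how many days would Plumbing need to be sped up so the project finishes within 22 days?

6

Current finish: 28 days; target: 22.
Plumbing is on every critical path, so each day cut from Plumbing cuts the finish by one (this holds down to a finish of 22).
Need 28 − 22 = 6 days off Plumbing → Plumbing becomes 3 days, finish becomes 22.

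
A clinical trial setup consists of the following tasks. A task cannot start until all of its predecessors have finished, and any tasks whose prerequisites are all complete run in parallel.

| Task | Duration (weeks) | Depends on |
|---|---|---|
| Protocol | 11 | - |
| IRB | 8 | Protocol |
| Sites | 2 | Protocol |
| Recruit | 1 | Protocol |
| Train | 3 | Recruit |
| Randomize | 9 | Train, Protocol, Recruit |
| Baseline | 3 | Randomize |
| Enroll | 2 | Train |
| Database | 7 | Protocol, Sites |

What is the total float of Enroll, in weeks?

10

Protocol→Recruit→Train→Randomize→Baseline = 11+1+3+9+3 = 27 sets the makespan at 27 weeks.
The longest chain containing Enroll totals 17 weeks.
Slack of Enroll = 25 − 15 = 10 weeks.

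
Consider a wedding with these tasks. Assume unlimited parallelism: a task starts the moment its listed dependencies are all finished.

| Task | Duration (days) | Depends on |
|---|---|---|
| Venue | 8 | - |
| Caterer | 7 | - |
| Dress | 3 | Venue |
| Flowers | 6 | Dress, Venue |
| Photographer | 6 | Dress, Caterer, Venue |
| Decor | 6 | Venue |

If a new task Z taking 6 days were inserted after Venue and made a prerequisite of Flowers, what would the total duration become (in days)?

Originally the project takes 17 days.
With Z inserted, Flowers now waits for max(Dress, Venue, Z).
New critical path: Venue→Z→Flowers = 8+6+6 = 20 ⇒ 20 days.

20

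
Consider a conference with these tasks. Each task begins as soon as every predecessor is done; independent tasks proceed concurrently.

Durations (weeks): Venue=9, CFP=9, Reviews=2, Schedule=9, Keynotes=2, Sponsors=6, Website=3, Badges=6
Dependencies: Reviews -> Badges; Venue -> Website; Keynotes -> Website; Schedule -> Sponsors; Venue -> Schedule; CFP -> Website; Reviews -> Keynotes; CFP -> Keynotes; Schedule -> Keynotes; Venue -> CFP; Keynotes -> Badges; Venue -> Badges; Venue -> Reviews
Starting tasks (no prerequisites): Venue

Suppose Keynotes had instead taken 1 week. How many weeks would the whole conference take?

25

The binding path is Venue→CFP→Keynotes→Badges = 9+9+2+6 = 26; finish at 26 weeks.
Since Keynotes is critical, the -1 change carries straight to that chain (now 25 weeks).
The critical path is still Venue→CFP→Keynotes→Badges; finish is now 25 weeks.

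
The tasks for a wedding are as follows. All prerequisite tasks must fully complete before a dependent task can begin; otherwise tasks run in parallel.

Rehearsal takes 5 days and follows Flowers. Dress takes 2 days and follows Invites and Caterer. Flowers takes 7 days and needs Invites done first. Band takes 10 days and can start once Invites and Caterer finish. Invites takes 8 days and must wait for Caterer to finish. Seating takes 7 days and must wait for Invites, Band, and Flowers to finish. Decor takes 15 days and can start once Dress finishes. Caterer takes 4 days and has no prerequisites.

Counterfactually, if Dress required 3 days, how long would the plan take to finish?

Baseline: Caterer→Invites→Dress→Decor = 4+8+2+15 = 29 → 29 days.
Since Dress is critical, the +1 change carries straight to that chain (now 30 days).
The critical path is still Caterer→Invites→Dress→Decor; finish is now 30 days.

30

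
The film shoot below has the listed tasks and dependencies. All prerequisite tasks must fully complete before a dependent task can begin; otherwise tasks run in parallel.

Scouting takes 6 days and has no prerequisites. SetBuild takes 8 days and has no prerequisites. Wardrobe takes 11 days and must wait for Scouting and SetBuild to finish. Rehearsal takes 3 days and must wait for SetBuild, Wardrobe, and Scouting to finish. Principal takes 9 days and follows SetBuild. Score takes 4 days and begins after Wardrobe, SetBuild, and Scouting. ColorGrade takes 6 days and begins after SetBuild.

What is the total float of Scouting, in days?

The longest chain is SetBuild→Wardrobe→Score = 8+11+4 = 23; overall finish 23 days.
The longest chain containing Scouting totals 21 days.
Float = 23 − 21 = 2.

2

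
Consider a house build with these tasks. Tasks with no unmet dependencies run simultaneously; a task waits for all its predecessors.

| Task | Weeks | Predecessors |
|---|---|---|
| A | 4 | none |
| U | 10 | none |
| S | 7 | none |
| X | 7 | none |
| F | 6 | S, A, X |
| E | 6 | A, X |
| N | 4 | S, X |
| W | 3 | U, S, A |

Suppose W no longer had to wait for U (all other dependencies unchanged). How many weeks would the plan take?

13

With the dependency in place, U→W = 10+3 = 13 sets the finish at 13 weeks.
Without U→W, W's earliest start moves from 10 to 7.
The longest chain is now S→F = 7+6 = 13, so the plan takes 13 weeks.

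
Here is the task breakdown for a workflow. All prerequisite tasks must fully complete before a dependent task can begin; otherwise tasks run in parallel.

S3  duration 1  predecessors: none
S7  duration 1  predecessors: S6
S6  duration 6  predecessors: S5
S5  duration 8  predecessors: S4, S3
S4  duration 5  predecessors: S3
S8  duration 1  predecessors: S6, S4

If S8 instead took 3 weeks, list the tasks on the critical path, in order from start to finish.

Actual critical path: S3→S4→S5→S6→S8 = 1+5+8+6+1 = 21 ⇒ 21 weeks.
S8 is on the critical path; changing it to 3 makes that path 23 weeks.
The critical path is still S3→S4→S5→S6→S8; finish is now 23 weeks.

S3, S4, S5, S6, S8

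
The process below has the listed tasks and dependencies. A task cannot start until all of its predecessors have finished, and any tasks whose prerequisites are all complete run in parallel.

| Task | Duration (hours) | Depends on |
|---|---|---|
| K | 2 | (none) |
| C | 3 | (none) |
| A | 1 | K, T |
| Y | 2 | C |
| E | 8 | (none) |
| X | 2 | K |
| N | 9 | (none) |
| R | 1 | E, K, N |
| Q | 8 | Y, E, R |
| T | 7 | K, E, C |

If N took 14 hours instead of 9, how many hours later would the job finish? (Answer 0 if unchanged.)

5

The binding path is N→R→Q = 9+1+8 = 18; finish at 18 hours.
N is on the critical path; changing it to 14 makes that path 23 hours.
The critical path is still N→R→Q; finish is now 23 hours.
Change in finish: 23 − 18 = +5 hours.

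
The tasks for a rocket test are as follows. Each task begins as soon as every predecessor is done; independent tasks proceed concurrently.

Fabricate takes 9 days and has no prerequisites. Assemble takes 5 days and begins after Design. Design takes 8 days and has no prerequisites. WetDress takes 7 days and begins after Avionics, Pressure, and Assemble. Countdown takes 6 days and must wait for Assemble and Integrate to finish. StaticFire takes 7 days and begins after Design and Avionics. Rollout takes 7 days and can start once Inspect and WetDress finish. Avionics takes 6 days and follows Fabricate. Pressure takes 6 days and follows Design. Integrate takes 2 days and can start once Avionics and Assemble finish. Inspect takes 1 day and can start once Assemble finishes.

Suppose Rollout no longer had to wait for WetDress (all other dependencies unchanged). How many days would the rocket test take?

23

Original critical path: Fabricate→Avionics→WetDress→Rollout = 9+6+7+7 = 29 ⇒ 29 days.
Without WetDress→Rollout, Rollout's earliest start moves from 22 to 14.
New critical path: Fabricate→Avionics→Integrate→Countdown = 9+6+2+6 = 23 ⇒ 23 days.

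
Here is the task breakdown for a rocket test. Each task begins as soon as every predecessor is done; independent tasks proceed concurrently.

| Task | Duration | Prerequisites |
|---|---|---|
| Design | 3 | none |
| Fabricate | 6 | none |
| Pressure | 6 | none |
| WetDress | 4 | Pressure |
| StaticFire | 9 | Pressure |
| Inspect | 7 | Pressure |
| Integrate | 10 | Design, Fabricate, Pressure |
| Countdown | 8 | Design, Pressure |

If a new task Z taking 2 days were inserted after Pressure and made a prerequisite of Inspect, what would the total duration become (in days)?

Originally the job takes 16 days.
With Z inserted, Inspect now waits for max(Pressure, Z).
New critical path: Fabricate→Integrate = 6+10 = 16 ⇒ 16 days.

16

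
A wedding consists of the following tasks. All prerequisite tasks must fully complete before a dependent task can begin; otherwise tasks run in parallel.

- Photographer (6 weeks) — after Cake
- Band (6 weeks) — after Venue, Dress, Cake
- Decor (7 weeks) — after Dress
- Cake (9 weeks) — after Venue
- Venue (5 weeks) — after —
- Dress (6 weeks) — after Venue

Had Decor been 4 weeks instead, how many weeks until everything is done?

20

Critical path before the change: Venue→Cake→Band = 5+9+6 = 20 giving 20 weeks.
Decor is off the critical path — its longest chain is 18 weeks, giving 2 of slack.
The critical path is still Venue→Cake→Band; finish is now 20 weeks.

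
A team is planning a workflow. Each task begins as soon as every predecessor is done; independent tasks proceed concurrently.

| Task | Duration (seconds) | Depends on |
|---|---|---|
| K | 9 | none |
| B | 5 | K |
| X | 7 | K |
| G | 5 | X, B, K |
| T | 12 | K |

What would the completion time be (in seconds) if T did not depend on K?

21

Original critical path: K→X→G = 9+7+5 = 21 ⇒ 21 seconds.
Without K→T, T's earliest start moves from 9 to 0.
The longest chain is now K→X→G = 9+7+5 = 21, so the job takes 21 seconds.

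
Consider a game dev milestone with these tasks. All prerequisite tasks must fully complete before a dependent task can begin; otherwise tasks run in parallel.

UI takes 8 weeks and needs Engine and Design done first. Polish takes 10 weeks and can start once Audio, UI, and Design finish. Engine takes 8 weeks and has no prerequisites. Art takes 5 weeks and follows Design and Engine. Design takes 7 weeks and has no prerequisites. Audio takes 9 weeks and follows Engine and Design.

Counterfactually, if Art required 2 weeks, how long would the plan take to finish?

The binding path is Engine→Audio→Polish = 8+9+10 = 27; finish at 27 weeks.
Art is off the critical path — its longest chain is 13 weeks, giving 14 of slack.
No other chain overtakes it, so the finish is 27 weeks.

27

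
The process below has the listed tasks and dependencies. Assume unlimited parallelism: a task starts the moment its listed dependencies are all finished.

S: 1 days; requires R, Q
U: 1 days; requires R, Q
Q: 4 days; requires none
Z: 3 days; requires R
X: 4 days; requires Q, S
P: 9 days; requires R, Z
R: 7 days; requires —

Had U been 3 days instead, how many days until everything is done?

Baseline: R→Z→P = 7+3+9 = 19 → 19 days.
U is off the critical path — its longest chain is 8 days, giving 11 of slack.
That remains the longest chain; total 19 days.

19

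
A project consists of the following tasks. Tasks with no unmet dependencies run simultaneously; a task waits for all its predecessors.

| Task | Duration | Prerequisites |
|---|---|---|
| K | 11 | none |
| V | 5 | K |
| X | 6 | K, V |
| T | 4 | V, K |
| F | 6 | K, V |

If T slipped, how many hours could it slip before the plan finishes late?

Critical path: K→V→X = 11+5+6 = 22, so the finish is 22 hours.
T finishes as early as 20 and must finish by 22.
Slack of T = 18 − 16 = 2 hours.

2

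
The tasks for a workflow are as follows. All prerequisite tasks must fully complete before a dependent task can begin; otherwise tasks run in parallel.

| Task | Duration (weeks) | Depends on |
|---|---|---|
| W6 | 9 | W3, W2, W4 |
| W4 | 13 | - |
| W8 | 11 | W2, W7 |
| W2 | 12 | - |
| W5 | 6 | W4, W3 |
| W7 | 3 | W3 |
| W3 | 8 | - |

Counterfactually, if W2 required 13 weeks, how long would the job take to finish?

24

The binding path is W2→W8 = 12+11 = 23; finish at 23 weeks.
W2 lies on that path, so at 13 weeks the path becomes 24 weeks.
That remains the longest chain; total 24 weeks.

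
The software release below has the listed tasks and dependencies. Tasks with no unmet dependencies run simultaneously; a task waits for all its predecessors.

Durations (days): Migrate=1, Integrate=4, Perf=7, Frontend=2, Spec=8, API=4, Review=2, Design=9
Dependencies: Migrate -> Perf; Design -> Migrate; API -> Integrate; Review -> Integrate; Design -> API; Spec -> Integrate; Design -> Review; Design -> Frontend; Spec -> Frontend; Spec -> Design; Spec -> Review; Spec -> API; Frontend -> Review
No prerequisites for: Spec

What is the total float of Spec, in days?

0

The longest chain is Spec→Design→Frontend→Review→Integrate = 8+9+2+2+4 = 25; overall finish 25 days.
Spec finishes as early as 8 and must finish by 8.
Slack of Spec = 0 − 0 = 0 days.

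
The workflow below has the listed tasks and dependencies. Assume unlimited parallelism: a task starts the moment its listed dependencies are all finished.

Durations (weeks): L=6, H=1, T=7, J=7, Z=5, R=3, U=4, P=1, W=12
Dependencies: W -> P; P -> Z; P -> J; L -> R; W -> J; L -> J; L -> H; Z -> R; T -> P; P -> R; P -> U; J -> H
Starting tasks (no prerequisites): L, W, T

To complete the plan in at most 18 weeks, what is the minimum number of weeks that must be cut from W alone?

Current finish: 21 weeks; target: 18.
W is on every critical path, so each week cut from W cuts the finish by one (this holds down to a finish of 16).
Need 21 − 18 = 3 weeks off W → W becomes 9 weeks, finish becomes 18.

3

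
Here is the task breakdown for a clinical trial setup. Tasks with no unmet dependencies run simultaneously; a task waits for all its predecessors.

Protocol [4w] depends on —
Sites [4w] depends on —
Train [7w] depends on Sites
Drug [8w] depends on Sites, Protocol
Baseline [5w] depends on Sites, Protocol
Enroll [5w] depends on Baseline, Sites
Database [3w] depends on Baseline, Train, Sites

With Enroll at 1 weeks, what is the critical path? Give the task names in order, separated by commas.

Baseline: Protocol→Baseline→Enroll = 4+5+5 = 14 → 14 weeks.
Since Enroll is critical, the -4 change carries straight to that chain (now 10 weeks).
New critical path: Sites→Train→Database = 4+7+3 = 14 ⇒ 14 weeks.

Sites, Train, Database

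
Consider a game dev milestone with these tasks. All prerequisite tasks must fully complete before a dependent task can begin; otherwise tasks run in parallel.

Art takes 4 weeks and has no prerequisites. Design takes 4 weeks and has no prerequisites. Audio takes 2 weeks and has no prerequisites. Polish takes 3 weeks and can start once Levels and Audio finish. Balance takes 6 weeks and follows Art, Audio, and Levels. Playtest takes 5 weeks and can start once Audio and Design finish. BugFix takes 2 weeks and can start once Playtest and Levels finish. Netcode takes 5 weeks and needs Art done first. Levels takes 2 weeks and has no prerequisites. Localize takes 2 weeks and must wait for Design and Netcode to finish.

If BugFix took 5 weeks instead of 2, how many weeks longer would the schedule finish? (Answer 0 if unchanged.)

3

Actual critical path: Design→Playtest→BugFix = 4+5+2 = 11 ⇒ 11 weeks.
BugFix lies on that path, so at 5 weeks the path becomes 14 weeks.
The critical path is still Design→Playtest→BugFix; finish is now 14 weeks.
Change in finish: 14 − 11 = +3 weeks.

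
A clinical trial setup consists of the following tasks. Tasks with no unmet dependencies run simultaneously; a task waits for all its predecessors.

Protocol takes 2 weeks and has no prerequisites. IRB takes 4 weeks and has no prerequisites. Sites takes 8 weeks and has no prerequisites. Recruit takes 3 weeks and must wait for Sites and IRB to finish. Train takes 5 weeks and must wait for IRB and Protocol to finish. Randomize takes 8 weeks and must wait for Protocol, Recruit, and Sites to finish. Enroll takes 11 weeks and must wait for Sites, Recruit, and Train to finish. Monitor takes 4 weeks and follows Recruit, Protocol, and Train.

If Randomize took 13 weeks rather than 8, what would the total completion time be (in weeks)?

24

Baseline: Sites→Recruit→Enroll = 8+3+11 = 22 → 22 weeks.
Randomize has 3 weeks of float (longest path through it is 19).
The binding chain switches to Sites→Recruit→Randomize = 8+3+13 = 24; finish 24 weeks.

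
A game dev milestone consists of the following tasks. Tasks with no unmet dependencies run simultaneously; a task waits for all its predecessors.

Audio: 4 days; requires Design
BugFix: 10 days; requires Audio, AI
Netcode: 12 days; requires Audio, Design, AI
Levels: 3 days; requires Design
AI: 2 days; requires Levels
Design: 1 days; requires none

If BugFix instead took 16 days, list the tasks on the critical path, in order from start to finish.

Baseline: Design→Levels→AI→Netcode = 1+3+2+12 = 18 → 18 days.
BugFix is off the critical path — its longest chain is 16 days, giving 2 of slack.
The binding chain switches to Design→Levels→AI→BugFix = 1+3+2+16 = 22; finish 22 days.

Design, Levels, AI, BugFix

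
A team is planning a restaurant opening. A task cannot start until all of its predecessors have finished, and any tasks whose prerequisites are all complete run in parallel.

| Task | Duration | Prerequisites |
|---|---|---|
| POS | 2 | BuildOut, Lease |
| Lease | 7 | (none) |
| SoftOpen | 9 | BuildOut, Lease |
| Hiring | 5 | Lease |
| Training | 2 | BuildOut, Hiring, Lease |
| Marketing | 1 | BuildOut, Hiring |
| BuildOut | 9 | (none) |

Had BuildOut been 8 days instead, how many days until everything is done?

As given, the longest chain is BuildOut→SoftOpen = 9+9 = 18, so the finish is 18 days.
BuildOut lies on that path, so at 8 days the path becomes 17 days.
The critical path is still BuildOut→SoftOpen; finish is now 17 days.

17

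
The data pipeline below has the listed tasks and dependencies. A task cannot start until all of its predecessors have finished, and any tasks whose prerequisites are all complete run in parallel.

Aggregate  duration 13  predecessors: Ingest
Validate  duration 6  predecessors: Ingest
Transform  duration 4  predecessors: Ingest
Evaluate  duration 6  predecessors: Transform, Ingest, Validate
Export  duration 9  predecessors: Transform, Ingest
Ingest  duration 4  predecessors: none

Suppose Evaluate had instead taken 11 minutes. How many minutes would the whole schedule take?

21

Actual critical path: Ingest→Transform→Export = 4+4+9 = 17 ⇒ 17 minutes.
Evaluate has 1 minute of float (longest path through it is 16).
Now Ingest→Validate→Evaluate = 4+6+11 = 21 is longest, so the finish becomes 21 minutes.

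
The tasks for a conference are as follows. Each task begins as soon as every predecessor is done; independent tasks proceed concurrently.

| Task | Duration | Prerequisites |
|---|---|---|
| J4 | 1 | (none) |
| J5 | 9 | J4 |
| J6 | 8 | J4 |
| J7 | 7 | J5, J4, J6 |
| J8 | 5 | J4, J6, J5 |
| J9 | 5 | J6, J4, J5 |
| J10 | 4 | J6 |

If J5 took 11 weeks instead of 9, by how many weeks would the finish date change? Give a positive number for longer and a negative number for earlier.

Actual critical path: J4→J5→J7 = 1+9+7 = 17 ⇒ 17 weeks.
J5 lies on that path, so at 11 weeks the path becomes 19 weeks.
The critical path is still J4→J5→J7; finish is now 19 weeks.
Change in finish: 19 − 17 = +2 weeks.

2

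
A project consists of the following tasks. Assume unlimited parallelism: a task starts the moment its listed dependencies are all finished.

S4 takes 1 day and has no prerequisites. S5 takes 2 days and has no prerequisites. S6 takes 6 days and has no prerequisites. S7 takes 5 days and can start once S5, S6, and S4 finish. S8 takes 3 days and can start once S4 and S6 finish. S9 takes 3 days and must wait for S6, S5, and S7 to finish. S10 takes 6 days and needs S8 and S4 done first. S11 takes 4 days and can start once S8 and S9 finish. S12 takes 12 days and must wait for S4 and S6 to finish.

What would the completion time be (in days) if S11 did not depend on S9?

Before: longest chain S6→S7→S9→S11 = 6+5+3+4 = 18, finish 18.
Without S9→S11, S11's earliest start moves from 14 to 9.
New critical path: S6→S12 = 6+12 = 18 ⇒ 18 days.

18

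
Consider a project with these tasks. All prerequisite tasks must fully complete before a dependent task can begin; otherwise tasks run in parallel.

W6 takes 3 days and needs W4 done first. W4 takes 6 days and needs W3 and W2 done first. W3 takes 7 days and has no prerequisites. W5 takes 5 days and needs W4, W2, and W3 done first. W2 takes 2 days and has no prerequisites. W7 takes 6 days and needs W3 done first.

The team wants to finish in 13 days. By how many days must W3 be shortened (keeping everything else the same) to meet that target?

5

Current finish: 18 days; target: 13.
W3 is on every critical path, so each day cut from W3 cuts the finish by one (this holds down to a finish of 13).
Need 18 − 13 = 5 days off W3 → W3 becomes 2 days, finish becomes 13.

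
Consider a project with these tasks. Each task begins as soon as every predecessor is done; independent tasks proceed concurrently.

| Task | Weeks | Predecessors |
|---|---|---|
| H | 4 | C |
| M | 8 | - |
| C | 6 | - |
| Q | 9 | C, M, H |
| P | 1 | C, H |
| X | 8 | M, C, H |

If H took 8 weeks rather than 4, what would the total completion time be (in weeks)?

23

Critical path before the change: C→H→Q = 6+4+9 = 19 giving 19 weeks.
H is on the critical path; changing it to 8 makes that path 23 weeks.
That remains the longest chain; total 23 weeks.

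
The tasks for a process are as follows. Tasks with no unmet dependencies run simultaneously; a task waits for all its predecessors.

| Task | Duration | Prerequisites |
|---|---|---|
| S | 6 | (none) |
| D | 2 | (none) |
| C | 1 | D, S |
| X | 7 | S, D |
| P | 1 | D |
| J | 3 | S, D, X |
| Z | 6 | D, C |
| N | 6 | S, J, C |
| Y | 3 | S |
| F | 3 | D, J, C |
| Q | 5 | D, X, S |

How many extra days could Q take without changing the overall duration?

4

S→X→J→N = 6+7+3+6 = 22 sets the makespan at 22 days.
Longest path through Q: 18 days (earliest finish 18, latest finish 22).
Float = 22 − 18 = 4.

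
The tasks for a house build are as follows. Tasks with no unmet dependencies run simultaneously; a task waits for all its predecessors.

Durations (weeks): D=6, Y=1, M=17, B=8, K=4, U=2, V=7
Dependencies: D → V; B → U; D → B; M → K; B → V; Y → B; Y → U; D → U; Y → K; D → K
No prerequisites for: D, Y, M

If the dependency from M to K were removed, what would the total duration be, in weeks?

21

Before: longest chain D→B→V = 6+8+7 = 21, finish 21.
Without M→K, K's earliest start moves from 17 to 6.
The longest chain is now D→B→V = 6+8+7 = 21, so the plan takes 21 weeks.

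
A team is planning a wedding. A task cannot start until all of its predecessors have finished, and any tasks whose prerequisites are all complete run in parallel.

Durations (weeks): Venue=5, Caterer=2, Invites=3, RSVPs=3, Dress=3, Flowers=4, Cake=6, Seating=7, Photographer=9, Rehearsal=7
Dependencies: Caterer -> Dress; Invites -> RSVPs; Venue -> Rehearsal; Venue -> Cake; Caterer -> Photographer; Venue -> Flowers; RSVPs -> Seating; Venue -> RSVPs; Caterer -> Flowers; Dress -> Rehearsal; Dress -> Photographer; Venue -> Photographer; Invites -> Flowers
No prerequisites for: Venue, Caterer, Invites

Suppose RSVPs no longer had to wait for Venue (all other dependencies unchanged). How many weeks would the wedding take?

14

Original critical path: Venue→RSVPs→Seating = 5+3+7 = 15 ⇒ 15 weeks.
Without Venue→RSVPs, RSVPs's earliest start moves from 5 to 3.
New critical path: Venue→Photographer = 5+9 = 14 ⇒ 14 weeks.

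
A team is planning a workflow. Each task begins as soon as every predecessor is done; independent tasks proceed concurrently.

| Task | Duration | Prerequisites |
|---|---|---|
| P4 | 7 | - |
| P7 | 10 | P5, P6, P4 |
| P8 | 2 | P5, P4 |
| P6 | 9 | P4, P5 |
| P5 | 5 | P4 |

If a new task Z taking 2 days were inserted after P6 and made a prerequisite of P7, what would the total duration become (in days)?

Originally the workflow takes 31 days.
With Z inserted, P7 now waits for max(P5, P6, P4, Z).
New critical path: P4→P5→P6→Z→P7 = 7+5+9+2+10 = 33 ⇒ 33 days.

33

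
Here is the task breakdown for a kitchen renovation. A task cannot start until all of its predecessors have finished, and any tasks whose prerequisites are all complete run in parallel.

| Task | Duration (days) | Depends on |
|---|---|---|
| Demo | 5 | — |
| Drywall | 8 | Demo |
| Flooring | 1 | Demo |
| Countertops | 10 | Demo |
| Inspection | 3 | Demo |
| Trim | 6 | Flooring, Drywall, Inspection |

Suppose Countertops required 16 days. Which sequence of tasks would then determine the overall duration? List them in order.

The binding path is Demo→Drywall→Trim = 5+8+6 = 19; finish at 19 days.
Countertops has 4 days of float (longest path through it is 15).
New critical path: Demo→Countertops = 5+16 = 21 ⇒ 21 days.

Demo, Countertops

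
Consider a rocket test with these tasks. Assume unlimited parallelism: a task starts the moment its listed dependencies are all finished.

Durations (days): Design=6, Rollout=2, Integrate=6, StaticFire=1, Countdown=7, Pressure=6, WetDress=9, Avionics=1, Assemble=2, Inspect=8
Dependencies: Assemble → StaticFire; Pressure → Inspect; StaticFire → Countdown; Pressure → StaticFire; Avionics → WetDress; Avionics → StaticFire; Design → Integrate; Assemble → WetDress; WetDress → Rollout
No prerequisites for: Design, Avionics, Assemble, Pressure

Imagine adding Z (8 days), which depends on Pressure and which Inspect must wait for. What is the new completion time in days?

Originally the rocket test takes 14 days.
With Z inserted, Inspect now waits for max(Pressure, Z).
New critical path: Pressure→Z→Inspect = 6+8+8 = 22 ⇒ 22 days.

22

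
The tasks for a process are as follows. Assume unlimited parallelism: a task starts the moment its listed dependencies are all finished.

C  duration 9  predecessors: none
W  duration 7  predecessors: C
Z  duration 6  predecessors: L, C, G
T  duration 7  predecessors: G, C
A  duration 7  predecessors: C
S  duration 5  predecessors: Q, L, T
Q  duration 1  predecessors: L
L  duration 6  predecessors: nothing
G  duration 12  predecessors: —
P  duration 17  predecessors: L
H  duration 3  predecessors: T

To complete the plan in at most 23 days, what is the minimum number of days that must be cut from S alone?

1

Current finish: 24 days; target: 23.
S is on every critical path, so each day cut from S cuts the finish by one (this holds down to a finish of 23).
Need 24 − 23 = 1 day off S → S becomes 4 days, finish becomes 23.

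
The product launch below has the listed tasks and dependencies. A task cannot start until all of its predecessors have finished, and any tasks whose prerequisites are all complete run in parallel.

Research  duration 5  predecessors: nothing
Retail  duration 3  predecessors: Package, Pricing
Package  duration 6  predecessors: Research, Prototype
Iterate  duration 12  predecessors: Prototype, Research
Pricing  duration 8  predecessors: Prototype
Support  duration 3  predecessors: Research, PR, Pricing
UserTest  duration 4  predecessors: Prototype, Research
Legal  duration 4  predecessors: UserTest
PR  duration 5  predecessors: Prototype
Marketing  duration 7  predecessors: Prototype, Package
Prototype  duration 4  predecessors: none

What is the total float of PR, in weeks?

Research→Package→Marketing = 5+6+7 = 18 sets the makespan at 18 weeks.
The longest chain containing PR totals 12 weeks.
Slack of PR = 10 − 4 = 6 weeks.

6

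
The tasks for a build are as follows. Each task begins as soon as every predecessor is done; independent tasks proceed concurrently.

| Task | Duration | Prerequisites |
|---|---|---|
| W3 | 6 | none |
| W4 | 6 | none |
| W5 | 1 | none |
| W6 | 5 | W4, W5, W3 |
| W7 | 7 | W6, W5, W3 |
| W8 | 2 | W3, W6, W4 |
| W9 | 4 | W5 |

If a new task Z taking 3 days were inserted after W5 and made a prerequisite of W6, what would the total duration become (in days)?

Originally the job takes 18 days.
With Z inserted, W6 now waits for max(W4, W5, W3, Z).
New critical path: W3→W6→W7 = 6+5+7 = 18 ⇒ 18 days.

18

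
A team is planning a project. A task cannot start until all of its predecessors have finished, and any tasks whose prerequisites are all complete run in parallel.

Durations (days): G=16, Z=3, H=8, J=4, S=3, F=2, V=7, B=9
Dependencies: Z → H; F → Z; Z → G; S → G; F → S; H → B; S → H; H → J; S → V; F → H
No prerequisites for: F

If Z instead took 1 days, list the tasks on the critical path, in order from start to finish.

F, S, H, B

As given, the longest chain is F→Z→H→B = 2+3+8+9 = 22, so the finish is 22 days.
Z lies on that path, so at 1 day the path becomes 20 days.
Now F→S→H→B = 2+3+8+9 = 22 is longest, so the finish becomes 22 days.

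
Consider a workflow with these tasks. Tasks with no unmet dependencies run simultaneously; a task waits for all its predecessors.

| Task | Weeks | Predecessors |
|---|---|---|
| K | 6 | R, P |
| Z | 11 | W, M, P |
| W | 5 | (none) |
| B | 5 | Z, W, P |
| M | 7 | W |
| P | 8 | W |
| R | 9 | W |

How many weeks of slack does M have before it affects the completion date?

The longest chain is W→P→Z→B = 5+8+11+5 = 29; overall finish 29 weeks.
The longest chain containing M totals 28 weeks.
Float = 29 − 28 = 1.

1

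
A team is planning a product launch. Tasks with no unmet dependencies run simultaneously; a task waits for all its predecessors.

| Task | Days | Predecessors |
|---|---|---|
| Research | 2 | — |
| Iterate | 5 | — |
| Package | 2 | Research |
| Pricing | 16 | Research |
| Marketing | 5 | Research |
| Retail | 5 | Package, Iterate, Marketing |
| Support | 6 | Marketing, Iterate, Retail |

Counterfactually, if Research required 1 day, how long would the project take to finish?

Critical path before the change: Research→Pricing = 2+16 = 18 giving 18 days.
Since Research is critical, the -1 change carries straight to that chain (now 17 days).
The critical path is still Research→Pricing; finish is now 17 days.

17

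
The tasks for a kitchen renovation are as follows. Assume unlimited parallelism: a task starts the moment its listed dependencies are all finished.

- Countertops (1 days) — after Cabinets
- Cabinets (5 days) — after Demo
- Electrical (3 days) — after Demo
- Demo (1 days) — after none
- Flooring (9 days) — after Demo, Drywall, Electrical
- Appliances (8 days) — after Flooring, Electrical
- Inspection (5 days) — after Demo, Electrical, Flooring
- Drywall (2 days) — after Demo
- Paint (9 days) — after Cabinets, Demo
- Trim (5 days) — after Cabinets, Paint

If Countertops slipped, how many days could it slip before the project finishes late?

14

Critical path: Demo→Electrical→Flooring→Appliances = 1+3+9+8 = 21, so the finish is 21 days.
Countertops finishes as early as 7 and must finish by 21.
So Countertops can slip 21 − 7 = 14 days.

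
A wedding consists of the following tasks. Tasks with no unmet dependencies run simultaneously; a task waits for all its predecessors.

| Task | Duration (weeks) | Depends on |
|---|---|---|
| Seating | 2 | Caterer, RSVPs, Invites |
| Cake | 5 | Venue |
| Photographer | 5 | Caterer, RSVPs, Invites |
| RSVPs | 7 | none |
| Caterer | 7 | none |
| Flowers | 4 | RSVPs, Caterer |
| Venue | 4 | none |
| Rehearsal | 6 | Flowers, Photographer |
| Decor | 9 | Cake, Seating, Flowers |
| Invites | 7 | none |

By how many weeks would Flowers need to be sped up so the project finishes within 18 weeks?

2

Current finish: 20 weeks; target: 18.
Flowers is on every critical path, so each week cut from Flowers cuts the finish by one (this holds down to a finish of 18).
Need 20 − 18 = 2 weeks off Flowers → Flowers becomes 2 weeks, finish becomes 18.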